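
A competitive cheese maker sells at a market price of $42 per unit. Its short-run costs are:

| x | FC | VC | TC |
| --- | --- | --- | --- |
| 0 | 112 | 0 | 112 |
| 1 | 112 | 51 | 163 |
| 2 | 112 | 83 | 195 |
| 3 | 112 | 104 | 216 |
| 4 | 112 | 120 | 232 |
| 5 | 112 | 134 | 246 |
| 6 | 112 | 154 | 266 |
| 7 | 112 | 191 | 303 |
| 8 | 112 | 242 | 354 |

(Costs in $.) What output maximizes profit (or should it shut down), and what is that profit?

Tabulate TR − TC: x=0: -112; x=1: -121; x=2: -111; x=3: -90; x=4: -64; x=5: -36; x=6: -14; x=7: -9; x=8: -18.
Profit is maximized at x = 7. AVC there is 191/7 = $27.29 ≤ P, so producing beats shutting down (which would give -$112).

x = 7; profit = -$9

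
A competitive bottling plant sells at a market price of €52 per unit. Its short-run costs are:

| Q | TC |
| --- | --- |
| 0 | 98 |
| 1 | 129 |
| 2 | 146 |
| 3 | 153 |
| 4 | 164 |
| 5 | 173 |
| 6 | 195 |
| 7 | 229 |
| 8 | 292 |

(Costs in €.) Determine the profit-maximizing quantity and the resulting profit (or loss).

Q = 7; profit = €135

Profit at each row (π = 52Q − TC): Q=0: -98; Q=1: -77; Q=2: -42; Q=3: 3; Q=4: 44; Q=5: 87; Q=6: 117; Q=7: 135; Q=8: 124.
Profit is maximized at Q = 7. AVC there is 131/7 = €18.71 ≤ P, so producing beats shutting down (which would give -€98).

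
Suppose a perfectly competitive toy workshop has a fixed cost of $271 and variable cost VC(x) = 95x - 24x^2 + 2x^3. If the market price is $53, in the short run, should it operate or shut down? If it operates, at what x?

Produce at x = 7

From TC, MC = TC'(x) = 95 - 48x + 6x^2 and AVC = VC/x = 95 - 24x + 2x^2.
The AVC parabola has its vertex at x = 24/4 = 6, where AVC = 95 - 24·6 + 2·6^2 = $23.
Since P = $53 ≥ min AVC = $23, price covers variable cost and the firm should produce.
P = MC gives 42 - 48x + 6x^2 = 0, with roots 1 and 7. Take the larger (rising MC): x* = 7.
Check: AVC at x = 7 is $25 ≤ P, so revenue covers variable cost.
Profit = P·x − TC = 53·7 − 446 = -$75, a loss, but smaller than the $271 fixed cost the firm would lose by shutting down.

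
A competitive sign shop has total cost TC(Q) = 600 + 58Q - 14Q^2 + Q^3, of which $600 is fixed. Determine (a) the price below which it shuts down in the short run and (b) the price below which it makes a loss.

Shutdown price = min AVC. AVC = 58 - 14Q + Q^2, with vertex at Q = 7 and minimum $9.
ATC = 600/Q + 58 - 14Q + Q^2. Setting dATC/dQ = −600/Q^2 − 14 + 2Q = 0 gives Q = 10 (since 2·10^3 − 14·10^2 = 600).
min ATC = 600/10 + 58 − 14·10 + 10^2 = $78. That is the break-even price.
Between these two prices the firm operates at a loss; above $78 it earns a profit.

Shutdown price = $9; break-even price = $78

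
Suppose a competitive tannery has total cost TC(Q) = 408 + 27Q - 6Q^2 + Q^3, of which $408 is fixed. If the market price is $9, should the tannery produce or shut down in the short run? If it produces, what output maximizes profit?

Shut down

From TC, MC = TC'(Q) = 27 - 12Q + 3Q^2 and AVC = VC/Q = 27 - 6Q + Q^2.
AVC hits its minimum where MC = AVC, at Q = 3, giving min AVC = 27 - 6·3 + 3^2 = $18.
P = $9 lies below min AVC = $18; no output level covers variable cost.
The firm minimizes its loss by shutting down and losing only its fixed cost of $408.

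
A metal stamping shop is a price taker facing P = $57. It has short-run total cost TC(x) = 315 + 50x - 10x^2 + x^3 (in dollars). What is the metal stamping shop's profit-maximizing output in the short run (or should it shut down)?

Variable cost is VC = 50x - 10x^2 + x^3, so AVC = VC/x = 50 - 10x + x^2 and MC = dTC/dx = 50 - 20x + 3x^2.
AVC hits its minimum where MC = AVC, at x = 5, giving min AVC = 50 - 10·5 + 5^2 = $25.
P = $57 exceeds min AVC = $25, so the firm stays open.
P = MC gives -7 - 20x + 3x^2 = 0, with roots -1/3 and 7. Take the larger (rising MC): x* = 7.
Check: AVC at x = 7 is $29 ≤ P, so revenue covers variable cost.
Profit = P·x − TC = 57·7 − 518 = -$119, a loss, but smaller than the $315 fixed cost the firm would lose by shutting down.

Produce at x = 7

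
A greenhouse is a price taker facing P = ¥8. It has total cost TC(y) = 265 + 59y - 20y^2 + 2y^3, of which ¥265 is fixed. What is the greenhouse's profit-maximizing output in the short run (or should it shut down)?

Shut down

Strip out fixed cost: VC = 59y - 20y^2 + 2y^3. Then AVC = 59 - 20y + 2y^2 and MC = 59 - 40y + 6y^2.
The AVC parabola has its vertex at y = 20/4 = 5, where AVC = 59 - 20·5 + 2·5^2 = ¥9.
Since P = ¥8 < min AVC = ¥9, price fails to cover variable cost at any output.
Best response: produce nothing and absorb the ¥265 fixed cost.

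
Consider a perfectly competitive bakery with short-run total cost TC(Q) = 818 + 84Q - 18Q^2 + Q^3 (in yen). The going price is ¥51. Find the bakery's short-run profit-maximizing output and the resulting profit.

Profit = -¥334 at Q = 11

AVC = 84 - 18Q + Q^2; min AVC = ¥3 at Q = 9. Since P = ¥51 ≥ min AVC, the firm produces.
MC = 84 - 36Q + 3Q^2. Setting P = MC and taking the root on the rising branch gives Q* = 11.
TR = 51·11 = 561. TC = 818 + 77 = 895. Profit = 561 − 895 = -¥334.
That loss of ¥334 beats the ¥818 the firm would lose by shutting down; producing recovers ¥484 of fixed cost.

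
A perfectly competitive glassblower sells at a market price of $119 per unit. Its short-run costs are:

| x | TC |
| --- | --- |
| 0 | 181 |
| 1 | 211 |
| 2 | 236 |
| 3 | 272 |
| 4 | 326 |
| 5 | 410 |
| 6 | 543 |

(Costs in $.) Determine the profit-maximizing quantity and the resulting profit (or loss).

x = 5; profit = $185

Tabulate TR − TC: x=0: -181; x=1: -92; x=2: 2; x=3: 85; x=4: 150; x=5: 185; x=6: 171.
Profit is maximized at x = 5. AVC there is 229/5 = $45.80 ≤ P, so producing beats shutting down (which would give -$181).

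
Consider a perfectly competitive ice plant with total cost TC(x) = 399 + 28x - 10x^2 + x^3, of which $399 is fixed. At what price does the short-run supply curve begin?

$3 per unit

The firm shuts down when price falls below the minimum of average variable cost. AVC = VC/x = 28 - 10x + x^2.
dAVC/dx = -10 + 2x = 0 gives x = 5. min AVC = 28 - 10·5 + 5^2 = 3.
For P < $3 the firm produces nothing.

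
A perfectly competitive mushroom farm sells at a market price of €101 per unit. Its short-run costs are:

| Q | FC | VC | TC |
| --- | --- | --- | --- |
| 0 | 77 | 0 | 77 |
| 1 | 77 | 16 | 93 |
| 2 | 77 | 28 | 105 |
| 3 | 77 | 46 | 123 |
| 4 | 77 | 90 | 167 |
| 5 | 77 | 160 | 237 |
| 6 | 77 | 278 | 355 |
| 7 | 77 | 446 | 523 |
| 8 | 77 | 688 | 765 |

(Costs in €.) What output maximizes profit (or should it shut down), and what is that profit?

Compute π = P·Q − TC at each output: Q=0: -77; Q=1: 8; Q=2: 97; Q=3: 180; Q=4: 237; Q=5: 268; Q=6: 251; Q=7: 184; Q=8: 43.
Profit is maximized at Q = 5. AVC there is 160/5 = €32 ≤ P, so producing beats shutting down (which would give -€77).

Q = 5; profit = €268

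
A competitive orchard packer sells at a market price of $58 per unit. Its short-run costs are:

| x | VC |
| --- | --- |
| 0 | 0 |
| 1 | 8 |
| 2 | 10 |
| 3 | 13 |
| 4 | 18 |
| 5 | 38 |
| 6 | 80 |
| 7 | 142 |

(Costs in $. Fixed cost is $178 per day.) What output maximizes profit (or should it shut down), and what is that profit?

x = 6; profit = $90

Compute π = P·x − TC at each output: x=0: -178; x=1: -128; x=2: -72; x=3: -17; x=4: 36; x=5: 74; x=6: 90; x=7: 86.
Profit is maximized at x = 6. AVC there is 80/6 = $13.33 ≤ P, so producing beats shutting down (which would give -$178).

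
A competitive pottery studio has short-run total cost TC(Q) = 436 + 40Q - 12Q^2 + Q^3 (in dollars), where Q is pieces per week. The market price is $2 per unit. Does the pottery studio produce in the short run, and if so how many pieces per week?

Strip out fixed cost: VC = 40Q - 12Q^2 + Q^3. Then AVC = 40 - 12Q + Q^2 and MC = 40 - 24Q + 3Q^2.
The AVC parabola has its vertex at Q = 12/2 = 6, where AVC = 40 - 12·6 + 6^2 = $4.
P = $2 lies below min AVC = $4; no output level covers variable cost.
Best response: produce nothing and absorb the $436 fixed cost.

Shut down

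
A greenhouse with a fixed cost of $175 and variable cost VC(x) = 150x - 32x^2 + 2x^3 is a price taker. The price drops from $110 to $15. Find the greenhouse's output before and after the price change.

Output falls from 10 to 0 (the firm shuts down)

AVC = 150 - 32x + 2x^2, minimized at x = 8 where min AVC = $22. MC = 150 - 64x + 6x^2.
At P = $110 ≥ min AVC, set P = MC on the rising branch: x = 10.
At P = $15 < min AVC = $22, price no longer covers variable cost at any output, so the firm shuts down: x = 0.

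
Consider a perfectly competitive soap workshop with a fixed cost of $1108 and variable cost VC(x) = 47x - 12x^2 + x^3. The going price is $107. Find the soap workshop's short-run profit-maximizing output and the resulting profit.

AVC = 47 - 12x + x^2; min AVC = $11 at x = 6. Since P = $107 ≥ min AVC, the firm produces.
MC = 47 - 24x + 3x^2. Setting P = MC and taking the root on the rising branch gives x* = 10.
TR = 107·10 = 1070. TC = 1108 + 270 = 1378. Profit = 1070 − 1378 = -$308.
By producing, the firm covers all variable cost plus $800 of fixed cost; shutting down would lose the full $1108.

Profit = -$308 at x = 10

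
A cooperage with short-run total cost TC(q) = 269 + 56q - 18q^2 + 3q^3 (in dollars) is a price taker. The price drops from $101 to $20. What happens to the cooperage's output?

Output falls from 5 to 0 (the firm shuts down)

MC = 56 - 36q + 9q^2; the shutdown threshold is min AVC = $29 (at q = 3).
At P = $101 ≥ min AVC, set P = MC on the rising branch: q = 5.
At P = $20 < min AVC = $29, price no longer covers variable cost at any output, so the firm shuts down: q = 0.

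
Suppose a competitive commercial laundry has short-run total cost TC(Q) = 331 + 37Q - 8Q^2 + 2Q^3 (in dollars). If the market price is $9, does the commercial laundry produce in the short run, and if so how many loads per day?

Shut down

Strip out fixed cost: VC = 37Q - 8Q^2 + 2Q^3. Then AVC = 37 - 8Q + 2Q^2 and MC = 37 - 16Q + 6Q^2.
AVC is minimized where dAVC/dQ = -8 + 4Q = 0, at Q = 2; min AVC = 37 - 8·2 + 2·2^2 = $29.
P = $9 lies below min AVC = $29; no output level covers variable cost.
The firm minimizes its loss by shutting down and losing only its fixed cost of $331.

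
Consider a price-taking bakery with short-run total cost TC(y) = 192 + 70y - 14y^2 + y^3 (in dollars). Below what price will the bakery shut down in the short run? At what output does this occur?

Short-run supply begins at min AVC. From VC = 70y - 14y^2 + y^3, AVC = 70 - 14y + y^2.
At the minimum of AVC, MC = AVC. MC = 70 - 28y + 3y^2; setting MC = AVC gives 2y^2 - 14y = 0, so y = 7. min AVC = 21.
The firm shuts down for any P below $21.

$21 per unit, at y = 7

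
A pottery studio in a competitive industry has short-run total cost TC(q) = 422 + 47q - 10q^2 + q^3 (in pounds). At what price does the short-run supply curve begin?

£22 per unit

The shutdown price is the minimum of AVC. VC = 47q - 10q^2 + q^3, so AVC = 47 - 10q + q^2.
dAVC/dq = -10 + 2q = 0 gives q = 5. min AVC = 47 - 10·5 + 5^2 = 22.
For P < £22 the firm produces nothing.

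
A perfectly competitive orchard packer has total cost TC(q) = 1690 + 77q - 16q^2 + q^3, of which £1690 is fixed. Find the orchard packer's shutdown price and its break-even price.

AVC = 77 - 16q + q^2; minimized at q = 8, giving min AVC = £13. That is the shutdown price.
ATC = 1690/q + 77 - 16q + q^2. Setting dATC/dq = −1690/q^2 − 16 + 2q = 0 gives q = 13 (since 2·13^3 − 16·13^2 = 1690).
min ATC = 1690/13 + 77 − 16·13 + 13^2 = £168. That is the break-even price.
Between these two prices the firm operates at a loss; above £168 it earns a profit.

Shutdown price = £13; break-even price = £168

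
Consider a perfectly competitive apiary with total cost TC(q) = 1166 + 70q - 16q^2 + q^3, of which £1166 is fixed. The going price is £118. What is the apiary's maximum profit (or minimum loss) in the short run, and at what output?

AVC = 70 - 16q + q^2; min AVC = £6 at q = 8. Since P = £118 ≥ min AVC, the firm produces.
With MC = 70 - 32q + 3q^2, P = MC on the upward-sloping part at q* = 12.
TR = 118·12 = 1416. TC = 1166 + 264 = 1430. Profit = 1416 − 1430 = -£14.
Shutting down would mean losing the fixed cost of £1166, so operating at a loss of £14 is better by £1152.

Profit = -£14 at q = 12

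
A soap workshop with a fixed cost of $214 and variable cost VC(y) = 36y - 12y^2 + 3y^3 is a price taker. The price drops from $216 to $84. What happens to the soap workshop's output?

AVC = 36 - 12y + 3y^2, minimized at y = 2 where min AVC = $24. MC = 36 - 24y + 9y^2.
With P = $216 above the shutdown price, P = MC gives y = 6.
At P = $84 ≥ min AVC, set P = MC: y = 4. The firm stays open but cuts output.

Output falls from 6 to 4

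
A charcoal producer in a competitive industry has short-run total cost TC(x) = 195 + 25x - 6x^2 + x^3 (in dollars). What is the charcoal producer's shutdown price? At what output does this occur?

The shutdown price is the minimum of AVC. VC = 25x - 6x^2 + x^3, so AVC = 25 - 6x + x^2.
dAVC/dx = -6 + 2x = 0 gives x = 3. min AVC = 25 - 6·3 + 3^2 = 16.
The firm shuts down for any P below $16.

$16 per unit, at x = 3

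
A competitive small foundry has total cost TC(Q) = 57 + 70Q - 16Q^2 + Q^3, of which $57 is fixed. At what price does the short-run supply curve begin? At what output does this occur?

$6 per unit, at Q = 8

Short-run supply begins at min AVC. From VC = 70Q - 16Q^2 + Q^3, AVC = 70 - 16Q + Q^2.
dAVC/dQ = -16 + 2Q = 0 gives Q = 8. min AVC = 70 - 16·8 + 8^2 = 6.
For P < $6 the firm produces nothing.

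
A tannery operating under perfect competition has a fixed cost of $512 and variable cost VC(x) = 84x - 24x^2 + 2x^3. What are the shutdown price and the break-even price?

Shutdown price = $12; break-even price = $84

AVC = 84 - 24x + 2x^2; minimized at x = 6, giving min AVC = $12. That is the shutdown price.
ATC = 512/x + 84 - 24x + 2x^2. Setting dATC/dx = −512/x^2 − 24 + 4x = 0 gives x = 8 (since 4·8^3 − 24·8^2 = 512).
min ATC = 512/8 + 84 − 24·8 + 2·8^2 = $84. That is the break-even price.
Between these two prices the firm operates at a loss; above $84 it earns a profit.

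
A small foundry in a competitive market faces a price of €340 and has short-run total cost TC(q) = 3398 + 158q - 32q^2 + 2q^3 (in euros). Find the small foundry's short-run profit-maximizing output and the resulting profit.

AVC = 158 - 32q + 2q^2 has its minimum €30 at q = 8; price €340 clears that bar, so the firm operates.
With MC = 158 - 64q + 6q^2, P = MC on the upward-sloping part at q* = 13.
TR = 340·13 = 4420. TC = 3398 + 1040 = 4438. Profit = 4420 − 4438 = -€18.
That loss of €18 beats the €3398 the firm would lose by shutting down; producing recovers €3380 of fixed cost.

Profit = -€18 at q = 13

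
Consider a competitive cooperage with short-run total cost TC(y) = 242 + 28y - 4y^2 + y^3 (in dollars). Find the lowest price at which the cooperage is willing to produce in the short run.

The firm shuts down when price falls below the minimum of average variable cost. AVC = VC/y = 28 - 4y + y^2.
At the minimum of AVC, MC = AVC. MC = 28 - 8y + 3y^2; setting MC = AVC gives 2y^2 - 4y = 0, so y = 2. min AVC = 24.
For P < $24 the firm produces nothing.

$24 per unit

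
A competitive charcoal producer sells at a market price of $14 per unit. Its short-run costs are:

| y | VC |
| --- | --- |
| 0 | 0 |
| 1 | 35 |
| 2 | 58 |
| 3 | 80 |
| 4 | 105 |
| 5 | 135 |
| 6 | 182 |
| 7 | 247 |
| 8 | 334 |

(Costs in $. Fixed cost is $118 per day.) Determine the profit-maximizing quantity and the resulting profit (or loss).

Profit at each row (π = 14y − TC): y=0: -118; y=1: -139; y=2: -148; y=3: -156; y=4: -167; y=5: -183; y=6: -216; y=7: -267; y=8: -340.
Profit is highest at y = 0. Equivalently, the lowest AVC in the table is 105/4 ≈ $26.25 at y = 4, and P = $14 falls below it — price never covers variable cost, so the firm shuts down and loses only its fixed cost.

y = 0 (shut down); profit = -$118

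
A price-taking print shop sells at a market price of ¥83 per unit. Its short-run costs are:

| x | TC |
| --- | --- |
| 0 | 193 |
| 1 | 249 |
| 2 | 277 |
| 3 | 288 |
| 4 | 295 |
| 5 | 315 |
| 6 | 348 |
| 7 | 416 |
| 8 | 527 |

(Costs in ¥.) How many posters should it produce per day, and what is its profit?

x = 7; profit = ¥165

Compute π = P·x − TC at each output: x=0: -193; x=1: -166; x=2: -111; x=3: -39; x=4: 37; x=5: 100; x=6: 150; x=7: 165; x=8: 137.
Profit is maximized at x = 7. AVC there is 223/7 = ¥31.86 ≤ P, so producing beats shutting down (which would give -¥193).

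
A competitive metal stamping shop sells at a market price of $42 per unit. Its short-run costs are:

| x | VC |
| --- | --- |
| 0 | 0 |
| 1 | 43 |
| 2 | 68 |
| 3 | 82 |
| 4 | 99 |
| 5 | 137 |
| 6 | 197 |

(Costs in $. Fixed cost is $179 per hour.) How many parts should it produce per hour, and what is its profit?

x = 5; profit = -$106

Profit at each row (π = 42x − TC): x=0: -179; x=1: -180; x=2: -163; x=3: -135; x=4: -110; x=5: -106; x=6: -124.
Profit is maximized at x = 5. AVC there is 137/5 = $27.40 ≤ P, so producing beats shutting down (which would give -$179).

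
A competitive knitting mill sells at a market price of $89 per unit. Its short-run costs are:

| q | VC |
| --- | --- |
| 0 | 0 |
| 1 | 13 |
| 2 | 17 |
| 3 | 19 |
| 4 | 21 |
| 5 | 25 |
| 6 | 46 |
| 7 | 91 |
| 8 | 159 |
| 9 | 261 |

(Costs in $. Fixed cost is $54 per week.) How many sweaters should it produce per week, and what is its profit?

Tabulate TR − TC: q=0: -54; q=1: 22; q=2: 107; q=3: 194; q=4: 281; q=5: 366; q=6: 434; q=7: 478; q=8: 499; q=9: 486.
Profit is maximized at q = 8. AVC there is 159/8 = $19.88 ≤ P, so producing beats shutting down (which would give -$54).

q = 8; profit = $499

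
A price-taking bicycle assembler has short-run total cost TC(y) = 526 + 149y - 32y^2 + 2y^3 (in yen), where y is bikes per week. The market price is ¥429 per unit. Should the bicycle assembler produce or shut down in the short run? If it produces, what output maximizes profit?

From TC, MC = TC'(y) = 149 - 64y + 6y^2 and AVC = VC/y = 149 - 32y + 2y^2.
AVC hits its minimum where MC = AVC, at y = 8, giving min AVC = 149 - 32·8 + 2·8^2 = ¥21.
P = ¥429 exceeds min AVC = ¥21, so the firm stays open.
P = MC gives -280 - 64y + 6y^2 = 0, with roots -10/3 and 14. Take the larger (rising MC): y* = 14.
Check: AVC at y = 14 is ¥93 ≤ P, so revenue covers variable cost.
Profit = P·y − TC = 429·14 − 1828 = ¥4178.

Produce at y = 14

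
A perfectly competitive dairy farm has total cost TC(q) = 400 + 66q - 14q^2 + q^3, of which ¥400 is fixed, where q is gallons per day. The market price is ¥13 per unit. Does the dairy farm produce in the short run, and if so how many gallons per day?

Variable cost is VC = 66q - 14q^2 + q^3, so AVC = VC/q = 66 - 14q + q^2 and MC = dTC/dq = 66 - 28q + 3q^2.
AVC hits its minimum where MC = AVC, at q = 7, giving min AVC = 66 - 14·7 + 7^2 = ¥17.
With P < min AVC (¥13 < ¥17), every unit sold adds to the loss.
Shutting down limits the loss to fixed cost, ¥400.

Shut down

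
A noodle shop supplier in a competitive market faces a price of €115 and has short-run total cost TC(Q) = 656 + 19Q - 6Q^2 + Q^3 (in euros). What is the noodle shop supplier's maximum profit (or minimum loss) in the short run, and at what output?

AVC = 19 - 6Q + Q^2 has its minimum €10 at Q = 3; price €115 clears that bar, so the firm operates.
With MC = 19 - 12Q + 3Q^2, P = MC on the upward-sloping part at Q* = 8.
TR = 115·8 = 920. TC = 656 + 280 = 936. Profit = 920 − 936 = -€16.
By producing, the firm covers all variable cost plus €640 of fixed cost; shutting down would lose the full €656.

Profit = -€16 at Q = 8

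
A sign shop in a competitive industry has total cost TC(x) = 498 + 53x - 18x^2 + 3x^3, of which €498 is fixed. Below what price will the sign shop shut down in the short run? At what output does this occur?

The shutdown price is the minimum of AVC. VC = 53x - 18x^2 + 3x^3, so AVC = 53 - 18x + 3x^2.
At the minimum of AVC, MC = AVC. MC = 53 - 36x + 9x^2; setting MC = AVC gives 6x^2 - 18x = 0, so x = 3. min AVC = 26.
So the shutdown price is €26.

€26 per unit, at x = 3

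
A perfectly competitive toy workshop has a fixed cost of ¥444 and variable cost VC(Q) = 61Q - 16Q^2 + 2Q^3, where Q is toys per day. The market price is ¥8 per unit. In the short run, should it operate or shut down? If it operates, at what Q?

Shut down

Strip out fixed cost: VC = 61Q - 16Q^2 + 2Q^3. Then AVC = 61 - 16Q + 2Q^2 and MC = 61 - 32Q + 6Q^2.
AVC hits its minimum where MC = AVC, at Q = 4, giving min AVC = 61 - 16·4 + 2·4^2 = ¥29.
Since P = ¥8 < min AVC = ¥29, price fails to cover variable cost at any output.
Best response: produce nothing and absorb the ¥444 fixed cost.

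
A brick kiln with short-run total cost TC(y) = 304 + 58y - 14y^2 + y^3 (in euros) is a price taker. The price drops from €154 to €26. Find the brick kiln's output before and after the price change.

Output falls from 12 to 8

AVC = 58 - 14y + y^2, minimized at y = 7 where min AVC = €9. MC = 58 - 28y + 3y^2.
At P = €154 ≥ min AVC, set P = MC on the rising branch: y = 12.
At P = €26 ≥ min AVC, set P = MC: y = 8. The firm stays open but cuts output.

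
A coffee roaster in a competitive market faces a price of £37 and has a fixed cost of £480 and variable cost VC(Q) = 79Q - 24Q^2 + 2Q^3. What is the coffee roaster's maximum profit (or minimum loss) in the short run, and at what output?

AVC = 79 - 24Q + 2Q^2 has its minimum £7 at Q = 6; price £37 clears that bar, so the firm operates.
MC = 79 - 48Q + 6Q^2. Setting P = MC and taking the root on the rising branch gives Q* = 7.
TR = 37·7 = 259. TC = 480 + 63 = 543. Profit = 259 − 543 = -£284.
That loss of £284 beats the £480 the firm would lose by shutting down; producing recovers £196 of fixed cost.

Profit = -£284 at Q = 7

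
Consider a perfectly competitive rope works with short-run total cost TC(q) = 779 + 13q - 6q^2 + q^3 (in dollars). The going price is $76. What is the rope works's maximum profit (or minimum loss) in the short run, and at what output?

AVC = 13 - 6q + q^2 has its minimum $4 at q = 3; price $76 clears that bar, so the firm operates.
MC = 13 - 12q + 3q^2. Setting P = MC and taking the root on the rising branch gives q* = 7.
TR = 76·7 = 532. TC = 779 + 140 = 919. Profit = 532 − 919 = -$387.
Shutting down would mean losing the fixed cost of $779, so operating at a loss of $387 is better by $392.

Profit = -$387 at q = 7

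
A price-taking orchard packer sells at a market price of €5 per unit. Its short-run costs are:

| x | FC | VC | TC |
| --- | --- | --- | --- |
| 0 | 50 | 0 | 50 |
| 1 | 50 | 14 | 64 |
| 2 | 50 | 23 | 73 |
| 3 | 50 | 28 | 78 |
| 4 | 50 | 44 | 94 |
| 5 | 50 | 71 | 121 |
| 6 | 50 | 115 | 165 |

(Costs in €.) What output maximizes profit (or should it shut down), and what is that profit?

x = 0 (shut down); profit = -€50

Profit at each row (π = 5x − TC): x=0: -50; x=1: -59; x=2: -63; x=3: -63; x=4: -74; x=5: -96; x=6: -135.
Profit is highest at x = 0. Equivalently, the lowest AVC in the table is 28/3 ≈ €9.33 at x = 3, and P = €5 falls below it — price never covers variable cost, so the firm shuts down and loses only its fixed cost.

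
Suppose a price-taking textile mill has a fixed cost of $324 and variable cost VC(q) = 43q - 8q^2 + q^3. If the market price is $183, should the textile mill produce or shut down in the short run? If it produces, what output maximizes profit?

Produce at q = 10

Strip out fixed cost: VC = 43q - 8q^2 + q^3. Then AVC = 43 - 8q + q^2 and MC = 43 - 16q + 3q^2.
AVC is minimized where dAVC/dq = -8 + 2q = 0, at q = 4; min AVC = 43 - 8·4 + 4^2 = $27.
Since P = $183 ≥ min AVC = $27, price covers variable cost and the firm should produce.
Solving P = MC: -140 - 16q + 3q^2 = 0 ⇒ q = -14/3 or 10. On the upward-sloping branch, q* = 10.
Check: AVC at q = 10 is $63 ≤ P, so revenue covers variable cost.
Profit = P·q − TC = 183·10 − 954 = $876.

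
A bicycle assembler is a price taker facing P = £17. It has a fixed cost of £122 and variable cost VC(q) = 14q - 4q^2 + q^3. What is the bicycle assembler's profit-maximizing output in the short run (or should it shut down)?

Produce at q = 3

From TC, MC = TC'(q) = 14 - 8q + 3q^2 and AVC = VC/q = 14 - 4q + q^2.
AVC is minimized where dAVC/dq = -4 + 2q = 0, at q = 2; min AVC = 14 - 4·2 + 2^2 = £10.
Because £17 ≥ £10, revenue can cover variable cost; the firm operates.
Set P = MC: 17 = 14 - 8q + 3q^2 → -3 - 8q + 3q^2 = 0. The roots are q = -1/3 and q = 3; the profit-maximizing output is on the rising part of MC, so q* = 3.
Check: AVC at q = 3 is £11 ≤ P, so revenue covers variable cost.
Profit = P·q − TC = 17·3 − 155 = -£104, a loss, but smaller than the £122 fixed cost the firm would lose by shutting down.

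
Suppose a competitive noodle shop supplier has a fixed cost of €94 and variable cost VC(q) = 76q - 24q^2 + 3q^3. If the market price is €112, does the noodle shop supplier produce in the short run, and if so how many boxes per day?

Produce at q = 6

Strip out fixed cost: VC = 76q - 24q^2 + 3q^3. Then AVC = 76 - 24q + 3q^2 and MC = 76 - 48q + 9q^2.
AVC is minimized where dAVC/dq = -24 + 6q = 0, at q = 4; min AVC = 76 - 24·4 + 3·4^2 = €28.
Since P = €112 ≥ min AVC = €28, price covers variable cost and the firm should produce.
P = MC gives -36 - 48q + 9q^2 = 0, with roots -2/3 and 6. Take the larger (rising MC): q* = 6.
Check: AVC at q = 6 is €40 ≤ P, so revenue covers variable cost.
Profit = P·q − TC = 112·6 − 334 = €338.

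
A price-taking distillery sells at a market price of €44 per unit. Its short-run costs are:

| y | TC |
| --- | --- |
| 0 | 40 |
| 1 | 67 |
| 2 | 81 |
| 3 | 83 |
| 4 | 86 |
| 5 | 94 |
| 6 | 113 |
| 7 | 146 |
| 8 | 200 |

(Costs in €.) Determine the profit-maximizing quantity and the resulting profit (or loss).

Profit at each row (π = 44y − TC): y=0: -40; y=1: -23; y=2: 7; y=3: 49; y=4: 90; y=5: 126; y=6: 151; y=7: 162; y=8: 152.
Profit is maximized at y = 7. AVC there is 106/7 = €15.14 ≤ P, so producing beats shutting down (which would give -€40).

y = 7; profit = €162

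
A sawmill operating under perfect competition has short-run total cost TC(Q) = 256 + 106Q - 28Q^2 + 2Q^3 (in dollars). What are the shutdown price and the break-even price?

AVC = 106 - 28Q + 2Q^2; minimized at Q = 7, giving min AVC = $8. That is the shutdown price.
ATC = 256/Q + 106 - 28Q + 2Q^2. Setting dATC/dQ = −256/Q^2 − 28 + 4Q = 0 gives Q = 8 (since 4·8^3 − 28·8^2 = 256).
min ATC = 256/8 + 106 − 28·8 + 2·8^2 = $42. That is the break-even price.
Between these two prices the firm operates at a loss; above $42 it earns a profit.

Shutdown price = $8; break-even price = $42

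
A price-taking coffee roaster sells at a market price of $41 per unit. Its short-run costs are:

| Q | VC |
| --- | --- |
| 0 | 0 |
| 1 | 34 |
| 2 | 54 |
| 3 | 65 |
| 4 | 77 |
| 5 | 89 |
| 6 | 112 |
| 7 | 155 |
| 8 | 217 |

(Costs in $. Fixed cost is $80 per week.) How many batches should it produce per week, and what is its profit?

Q = 6; profit = $54

Profit at each row (π = 41Q − TC): Q=0: -80; Q=1: -73; Q=2: -52; Q=3: -22; Q=4: 7; Q=5: 36; Q=6: 54; Q=7: 52; Q=8: 31.
Profit is maximized at Q = 6. AVC there is 112/6 = $18.67 ≤ P, so producing beats shutting down (which would give -$80).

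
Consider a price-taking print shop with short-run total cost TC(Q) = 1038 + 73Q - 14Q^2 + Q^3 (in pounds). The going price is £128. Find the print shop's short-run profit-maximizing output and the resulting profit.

AVC = 73 - 14Q + Q^2 has its minimum £24 at Q = 7; price £128 clears that bar, so the firm operates.
With MC = 73 - 28Q + 3Q^2, P = MC on the upward-sloping part at Q* = 11.
TR = 128·11 = 1408. TC = 1038 + 440 = 1478. Profit = 1408 − 1478 = -£70.
By producing, the firm covers all variable cost plus £968 of fixed cost; shutting down would lose the full £1038.

Profit = -£70 at Q = 11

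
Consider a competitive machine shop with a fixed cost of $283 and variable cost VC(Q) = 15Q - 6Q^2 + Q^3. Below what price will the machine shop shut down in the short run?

Short-run supply begins at min AVC. From VC = 15Q - 6Q^2 + Q^3, AVC = 15 - 6Q + Q^2.
dAVC/dQ = -6 + 2Q = 0 gives Q = 3. min AVC = 15 - 6·3 + 3^2 = 6.
For P < $6 the firm produces nothing.

$6 per unit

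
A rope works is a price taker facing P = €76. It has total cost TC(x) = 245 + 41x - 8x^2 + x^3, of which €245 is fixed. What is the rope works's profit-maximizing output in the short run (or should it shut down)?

Produce at x = 7

Strip out fixed cost: VC = 41x - 8x^2 + x^3. Then AVC = 41 - 8x + x^2 and MC = 41 - 16x + 3x^2.
The AVC parabola has its vertex at x = 8/2 = 4, where AVC = 41 - 8·4 + 4^2 = €25.
P = €76 exceeds min AVC = €25, so the firm stays open.
Set P = MC: 76 = 41 - 16x + 3x^2 → -35 - 16x + 3x^2 = 0. The roots are x = -5/3 and x = 7; the profit-maximizing output is on the rising part of MC, so x* = 7.
Check: AVC at x = 7 is €34 ≤ P, so revenue covers variable cost.
Profit = P·x − TC = 76·7 − 483 = €49.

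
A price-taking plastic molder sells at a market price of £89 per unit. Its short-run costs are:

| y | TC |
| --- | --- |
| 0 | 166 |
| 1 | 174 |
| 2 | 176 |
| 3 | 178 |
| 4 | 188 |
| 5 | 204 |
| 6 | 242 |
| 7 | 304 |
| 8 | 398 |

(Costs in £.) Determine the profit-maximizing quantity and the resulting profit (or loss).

y = 7; profit = £319

Compute π = P·y − TC at each output: y=0: -166; y=1: -85; y=2: 2; y=3: 89; y=4: 168; y=5: 241; y=6: 292; y=7: 319; y=8: 314.
Profit is maximized at y = 7. AVC there is 138/7 = £19.71 ≤ P, so producing beats shutting down (which would give -£166).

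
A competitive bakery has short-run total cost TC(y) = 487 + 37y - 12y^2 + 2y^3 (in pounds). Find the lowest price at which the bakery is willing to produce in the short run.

£19 per unit

The shutdown price is the minimum of AVC. VC = 37y - 12y^2 + 2y^3, so AVC = 37 - 12y + 2y^2.
dAVC/dy = -12 + 4y = 0 gives y = 3. min AVC = 37 - 12·3 + 2·3^2 = 19.
The firm shuts down for any P below £19.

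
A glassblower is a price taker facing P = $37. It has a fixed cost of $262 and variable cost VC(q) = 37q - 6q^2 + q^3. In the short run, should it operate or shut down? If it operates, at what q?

Variable cost is VC = 37q - 6q^2 + q^3, so AVC = VC/q = 37 - 6q + q^2 and MC = dTC/dq = 37 - 12q + 3q^2.
AVC is minimized where dAVC/dq = -6 + 2q = 0, at q = 3; min AVC = 37 - 6·3 + 3^2 = $28.
Because $37 ≥ $28, revenue can cover variable cost; the firm operates.
P = MC gives -12q + 3q^2 = 0, with roots 0 and 4. Take the larger (rising MC): q* = 4.
Check: AVC at q = 4 is $29 ≤ P, so revenue covers variable cost.
Profit = P·q − TC = 37·4 − 378 = -$230, a loss, but smaller than the $262 fixed cost the firm would lose by shutting down.

Produce at q = 4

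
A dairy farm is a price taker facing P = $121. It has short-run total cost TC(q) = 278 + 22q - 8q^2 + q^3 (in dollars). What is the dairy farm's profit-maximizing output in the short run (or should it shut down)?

From TC, MC = TC'(q) = 22 - 16q + 3q^2 and AVC = VC/q = 22 - 8q + q^2.
AVC is minimized where dAVC/dq = -8 + 2q = 0, at q = 4; min AVC = 22 - 8·4 + 4^2 = $6.
P = $121 exceeds min AVC = $6, so the firm stays open.
Solving P = MC: -99 - 16q + 3q^2 = 0 ⇒ q = -11/3 or 9. On the upward-sloping branch, q* = 9.
Check: AVC at q = 9 is $31 ≤ P, so revenue covers variable cost.
Profit = P·q − TC = 121·9 − 557 = $532.

Produce at q = 9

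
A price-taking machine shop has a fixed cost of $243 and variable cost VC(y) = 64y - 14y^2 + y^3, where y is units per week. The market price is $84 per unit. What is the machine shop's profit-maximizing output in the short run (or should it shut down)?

Strip out fixed cost: VC = 64y - 14y^2 + y^3. Then AVC = 64 - 14y + y^2 and MC = 64 - 28y + 3y^2.
The AVC parabola has its vertex at y = 14/2 = 7, where AVC = 64 - 14·7 + 7^2 = $15.
Since P = $84 ≥ min AVC = $15, price covers variable cost and the firm should produce.
Solving P = MC: -20 - 28y + 3y^2 = 0 ⇒ y = -2/3 or 10. On the upward-sloping branch, y* = 10.
Check: AVC at y = 10 is $24 ≤ P, so revenue covers variable cost.
Profit = P·y − TC = 84·10 − 483 = $357.

Produce at y = 10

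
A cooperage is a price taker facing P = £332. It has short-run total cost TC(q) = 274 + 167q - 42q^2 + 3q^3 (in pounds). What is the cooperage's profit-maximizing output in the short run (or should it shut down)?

From TC, MC = TC'(q) = 167 - 84q + 9q^2 and AVC = VC/q = 167 - 42q + 3q^2.
AVC hits its minimum where MC = AVC, at q = 7, giving min AVC = 167 - 42·7 + 3·7^2 = £20.
P = £332 exceeds min AVC = £20, so the firm stays open.
P = MC gives -165 - 84q + 9q^2 = 0, with roots -5/3 and 11. Take the larger (rising MC): q* = 11.
Check: AVC at q = 11 is £68 ≤ P, so revenue covers variable cost.
Profit = P·q − TC = 332·11 − 1022 = £2630.

Produce at q = 11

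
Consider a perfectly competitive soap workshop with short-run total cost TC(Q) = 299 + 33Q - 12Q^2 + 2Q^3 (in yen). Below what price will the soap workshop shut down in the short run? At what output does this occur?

¥15 per unit, at Q = 3

The shutdown price is the minimum of AVC. VC = 33Q - 12Q^2 + 2Q^3, so AVC = 33 - 12Q + 2Q^2.
At the minimum of AVC, MC = AVC. MC = 33 - 24Q + 6Q^2; setting MC = AVC gives 4Q^2 - 12Q = 0, so Q = 3. min AVC = 15.
For P < ¥15 the firm produces nothing.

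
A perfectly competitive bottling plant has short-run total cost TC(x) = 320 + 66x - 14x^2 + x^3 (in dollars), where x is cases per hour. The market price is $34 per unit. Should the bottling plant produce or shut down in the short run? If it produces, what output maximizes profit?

Strip out fixed cost: VC = 66x - 14x^2 + x^3. Then AVC = 66 - 14x + x^2 and MC = 66 - 28x + 3x^2.
AVC is minimized where dAVC/dx = -14 + 2x = 0, at x = 7; min AVC = 66 - 14·7 + 7^2 = $17.
P = $34 exceeds min AVC = $17, so the firm stays open.
P = MC gives 32 - 28x + 3x^2 = 0, with roots 4/3 and 8. Take the larger (rising MC): x* = 8.
Check: AVC at x = 8 is $18 ≤ P, so revenue covers variable cost.
Profit = P·x − TC = 34·8 − 464 = -$192, a loss, but smaller than the $320 fixed cost the firm would lose by shutting down.

Produce at x = 8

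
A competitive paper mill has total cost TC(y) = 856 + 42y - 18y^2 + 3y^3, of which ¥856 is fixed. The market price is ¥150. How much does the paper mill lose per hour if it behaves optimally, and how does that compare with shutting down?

AVC = 42 - 18y + 3y^2 has its minimum ¥15 at y = 3; price ¥150 clears that bar, so the firm operates.
With MC = 42 - 36y + 9y^2, P = MC on the upward-sloping part at y* = 6.
TR = 150·6 = 900. TC = 856 + 252 = 1108. Profit = 900 − 1108 = -¥208.
Shutting down would mean losing the fixed cost of ¥856, so operating at a loss of ¥208 is better by ¥648.

Profit = -¥208 at y = 6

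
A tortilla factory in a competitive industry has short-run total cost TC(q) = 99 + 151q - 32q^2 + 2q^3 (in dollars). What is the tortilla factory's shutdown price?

Short-run supply begins at min AVC. From VC = 151q - 32q^2 + 2q^3, AVC = 151 - 32q + 2q^2.
dAVC/dq = -32 + 4q = 0 gives q = 8. min AVC = 151 - 32·8 + 2·8^2 = 23.
The firm shuts down for any P below $23.

$23 per unit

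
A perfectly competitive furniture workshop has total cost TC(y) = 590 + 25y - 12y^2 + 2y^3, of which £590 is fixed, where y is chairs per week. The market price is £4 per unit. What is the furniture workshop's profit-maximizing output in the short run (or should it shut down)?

Variable cost is VC = 25y - 12y^2 + 2y^3, so AVC = VC/y = 25 - 12y + 2y^2 and MC = dTC/dy = 25 - 24y + 6y^2.
The AVC parabola has its vertex at y = 12/4 = 3, where AVC = 25 - 12·3 + 2·3^2 = £7.
With P < min AVC (£4 < £7), every unit sold adds to the loss.
Best response: produce nothing and absorb the £590 fixed cost.

Shut down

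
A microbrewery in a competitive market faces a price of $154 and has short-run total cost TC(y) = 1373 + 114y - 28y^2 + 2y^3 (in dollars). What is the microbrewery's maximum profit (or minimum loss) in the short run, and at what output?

AVC = 114 - 28y + 2y^2; min AVC = $16 at y = 7. Since P = $154 ≥ min AVC, the firm produces.
MC = 114 - 56y + 6y^2. Setting P = MC and taking the root on the rising branch gives y* = 10.
TR = 154·10 = 1540. TC = 1373 + 340 = 1713. Profit = 1540 − 1713 = -$173.
That loss of $173 beats the $1373 the firm would lose by shutting down; producing recovers $1200 of fixed cost.

Profit = -$173 at y = 10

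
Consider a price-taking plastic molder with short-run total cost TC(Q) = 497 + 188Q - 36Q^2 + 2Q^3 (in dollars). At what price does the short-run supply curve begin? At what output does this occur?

$26 per unit, at Q = 9

Short-run supply begins at min AVC. From VC = 188Q - 36Q^2 + 2Q^3, AVC = 188 - 36Q + 2Q^2.
At the minimum of AVC, MC = AVC. MC = 188 - 72Q + 6Q^2; setting MC = AVC gives 4Q^2 - 36Q = 0, so Q = 9. min AVC = 26.
So the shutdown price is $26.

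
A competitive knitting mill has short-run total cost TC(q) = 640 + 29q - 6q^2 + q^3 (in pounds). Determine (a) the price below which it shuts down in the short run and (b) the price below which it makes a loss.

Shutdown price = £20; break-even price = £125

AVC = 29 - 6q + q^2; minimized at q = 3, giving min AVC = £20. That is the shutdown price.
ATC = 640/q + 29 - 6q + q^2. Setting dATC/dq = −640/q^2 − 6 + 2q = 0 gives q = 8 (since 2·8^3 − 6·8^2 = 640).
min ATC = 640/8 + 29 − 6·8 + 8^2 = £125. That is the break-even price.
For £20 ≤ P < £125 the firm produces at a loss; below £20 it shuts down.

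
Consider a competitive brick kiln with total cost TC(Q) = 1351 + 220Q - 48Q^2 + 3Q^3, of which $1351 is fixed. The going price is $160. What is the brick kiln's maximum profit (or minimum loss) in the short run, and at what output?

Profit = -$151 at Q = 10

AVC = 220 - 48Q + 3Q^2; min AVC = $28 at Q = 8. Since P = $160 ≥ min AVC, the firm produces.
With MC = 220 - 96Q + 9Q^2, P = MC on the upward-sloping part at Q* = 10.
TR = 160·10 = 1600. TC = 1351 + 400 = 1751. Profit = 1600 − 1751 = -$151.
By producing, the firm covers all variable cost plus $1200 of fixed cost; shutting down would lose the full $1351.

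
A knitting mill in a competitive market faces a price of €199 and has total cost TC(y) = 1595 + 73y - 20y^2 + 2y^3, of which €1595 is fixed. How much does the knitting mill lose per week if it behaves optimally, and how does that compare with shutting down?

AVC = 73 - 20y + 2y^2; min AVC = €23 at y = 5. Since P = €199 ≥ min AVC, the firm produces.
MC = 73 - 40y + 6y^2. Setting P = MC and taking the root on the rising branch gives y* = 9.
TR = 199·9 = 1791. TC = 1595 + 495 = 2090. Profit = 1791 − 2090 = -€299.
That loss of €299 beats the €1595 the firm would lose by shutting down; producing recovers €1296 of fixed cost.

Profit = -€299 at y = 9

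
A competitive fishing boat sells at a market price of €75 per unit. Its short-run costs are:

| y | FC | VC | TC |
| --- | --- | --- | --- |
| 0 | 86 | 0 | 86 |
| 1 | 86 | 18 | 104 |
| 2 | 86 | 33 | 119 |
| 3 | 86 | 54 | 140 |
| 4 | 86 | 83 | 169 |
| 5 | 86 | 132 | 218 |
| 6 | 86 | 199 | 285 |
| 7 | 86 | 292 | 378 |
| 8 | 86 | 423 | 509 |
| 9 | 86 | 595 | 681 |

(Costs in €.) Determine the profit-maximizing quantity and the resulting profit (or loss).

y = 6; profit = €165

Profit at each row (π = 75y − TC): y=0: -86; y=1: -29; y=2: 31; y=3: 85; y=4: 131; y=5: 157; y=6: 165; y=7: 147; y=8: 91; y=9: -6.
Profit is maximized at y = 6. AVC there is 199/6 = €33.17 ≤ P, so producing beats shutting down (which would give -€86).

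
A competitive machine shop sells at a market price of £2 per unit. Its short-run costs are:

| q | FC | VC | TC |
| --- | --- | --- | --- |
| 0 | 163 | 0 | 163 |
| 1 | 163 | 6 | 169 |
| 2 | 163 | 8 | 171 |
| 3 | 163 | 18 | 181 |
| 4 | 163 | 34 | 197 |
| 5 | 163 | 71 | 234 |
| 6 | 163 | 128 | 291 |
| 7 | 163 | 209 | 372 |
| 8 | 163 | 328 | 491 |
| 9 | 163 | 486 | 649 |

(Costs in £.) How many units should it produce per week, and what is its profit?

Compute π = P·q − TC at each output: q=0: -163; q=1: -167; q=2: -167; q=3: -175; q=4: -189; q=5: -224; q=6: -279; q=7: -358; q=8: -475; q=9: -631.
Profit is highest at q = 0. Equivalently, the lowest AVC in the table is 8/2 ≈ £4 at q = 2, and P = £2 falls below it — price never covers variable cost, so the firm shuts down and loses only its fixed cost.

q = 0 (shut down); profit = -£163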